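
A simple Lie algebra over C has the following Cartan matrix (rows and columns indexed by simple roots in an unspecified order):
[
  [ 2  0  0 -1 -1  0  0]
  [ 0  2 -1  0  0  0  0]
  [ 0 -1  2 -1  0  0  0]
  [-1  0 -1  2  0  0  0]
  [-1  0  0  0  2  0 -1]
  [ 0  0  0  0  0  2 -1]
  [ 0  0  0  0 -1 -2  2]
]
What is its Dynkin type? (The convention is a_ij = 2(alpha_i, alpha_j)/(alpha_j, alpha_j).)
The matrix has rank 7 with 2's on the diagonal. Reading the off-diagonal entries as Dynkin edges (a single edge where a_ij = a_ji = -1; a double or triple edge where a_ij * a_ji = 2 or 3), the diagram is a chain of 7 nodes with a double edge at one end; the terminal node there is the unique short simple root (B_7). One simple-root ordering that puts it in standard form is (alpha_2, alpha_3, alpha_4, alpha_1, alpha_5, alpha_7, alpha_6). So the algebra is type B_7, i.e. so(15).

B7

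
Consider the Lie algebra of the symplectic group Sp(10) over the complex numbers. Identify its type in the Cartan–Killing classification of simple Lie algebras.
This is sp(10), which has dimension 10(10+1)/2 = 55 and rank 10/2 = 5. In the classification of classical Lie algebras, the symplectic algebra sp(2n) has type C_n; here n = 5, so the Dynkin diagram is a chain of 5 nodes with a double edge at one end; the terminal node there is the unique long simple root (C_5). Hence the type is C_5.

C_5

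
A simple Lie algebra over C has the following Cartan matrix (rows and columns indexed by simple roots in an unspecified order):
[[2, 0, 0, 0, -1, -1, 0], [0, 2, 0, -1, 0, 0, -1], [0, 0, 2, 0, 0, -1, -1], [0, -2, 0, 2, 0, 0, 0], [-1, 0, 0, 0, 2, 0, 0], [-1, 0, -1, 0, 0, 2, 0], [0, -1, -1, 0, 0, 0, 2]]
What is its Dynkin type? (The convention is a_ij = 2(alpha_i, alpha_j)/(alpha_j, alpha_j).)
The matrix has rank 7 with 2's on the diagonal. Reading the off-diagonal entries as Dynkin edges (a single edge where a_ij = a_ji = -1; a double or triple edge where a_ij * a_ji = 2 or 3), the diagram is a chain of 7 nodes with a double edge at one end; the terminal node there is the unique long simple root (C_7). One simple-root ordering that puts it in standard form is (alpha_5, alpha_1, alpha_6, alpha_3, alpha_7, alpha_2, alpha_4). So the algebra is type C_7, i.e. sp(14).

C_7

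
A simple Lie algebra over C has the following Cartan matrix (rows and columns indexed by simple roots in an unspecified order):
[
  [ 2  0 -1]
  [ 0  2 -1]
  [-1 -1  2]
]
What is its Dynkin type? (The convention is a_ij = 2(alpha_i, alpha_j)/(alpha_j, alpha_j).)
The matrix has rank 3 with 2's on the diagonal. Reading the off-diagonal entries as Dynkin edges (a single edge where a_ij = a_ji = -1; a double or triple edge where a_ij * a_ji = 2 or 3), the diagram is a chain of 3 nodes with single edges (A_3). One simple-root ordering that puts it in standard form is (alpha_2, alpha_3, alpha_1). So the algebra is type A_3, i.e. sl(4).

A_3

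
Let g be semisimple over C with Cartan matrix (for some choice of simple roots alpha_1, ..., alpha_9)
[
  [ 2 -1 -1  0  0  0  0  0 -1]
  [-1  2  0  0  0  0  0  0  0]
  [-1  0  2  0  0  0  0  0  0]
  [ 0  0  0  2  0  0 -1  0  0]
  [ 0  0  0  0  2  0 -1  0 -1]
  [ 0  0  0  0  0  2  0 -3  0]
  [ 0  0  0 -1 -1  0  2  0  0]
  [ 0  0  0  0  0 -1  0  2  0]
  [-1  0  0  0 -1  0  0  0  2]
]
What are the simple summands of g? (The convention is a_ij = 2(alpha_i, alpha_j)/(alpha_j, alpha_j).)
type D_7 + type G_2

The diagram associated to this matrix has two connected components: the simple roots {alpha_1, alpha_2, alpha_3, alpha_4, alpha_5, alpha_7, alpha_9} form a chain of 5 nodes with a fork of two nodes at one end (D_7), and {alpha_6, alpha_8} form two nodes joined by a triple edge (G_2). A semisimple Lie algebra decomposes uniquely as the direct sum of simple ideals, one per connected component of its Dynkin diagram, so g ≅ D_7 ⊕ G_2 (dimension 91 + 14 = 105).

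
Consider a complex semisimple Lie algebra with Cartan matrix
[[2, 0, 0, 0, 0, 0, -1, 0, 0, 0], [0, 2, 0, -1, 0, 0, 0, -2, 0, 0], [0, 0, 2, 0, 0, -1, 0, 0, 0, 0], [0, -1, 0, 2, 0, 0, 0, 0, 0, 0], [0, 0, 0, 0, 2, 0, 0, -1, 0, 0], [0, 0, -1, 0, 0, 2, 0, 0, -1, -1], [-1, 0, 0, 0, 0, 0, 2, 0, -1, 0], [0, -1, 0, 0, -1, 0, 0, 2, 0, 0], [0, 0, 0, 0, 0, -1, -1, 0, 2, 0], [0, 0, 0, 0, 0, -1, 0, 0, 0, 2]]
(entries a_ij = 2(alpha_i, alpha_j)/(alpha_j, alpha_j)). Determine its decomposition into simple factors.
type D_6 ⊕ type F_4

The diagram associated to this matrix has two connected components: the simple roots {alpha_1, alpha_3, alpha_6, alpha_7, alpha_9, alpha_10} form a chain of 4 nodes with a fork of two nodes at one end (D_6), and {alpha_2, alpha_4, alpha_5, alpha_8} form a chain of 4 nodes with a double edge between the middle two (F_4). A semisimple Lie algebra decomposes uniquely as the direct sum of simple ideals, one per connected component of its Dynkin diagram, so g ≅ D_6 ⊕ F_4 (dimension 66 + 52 = 118).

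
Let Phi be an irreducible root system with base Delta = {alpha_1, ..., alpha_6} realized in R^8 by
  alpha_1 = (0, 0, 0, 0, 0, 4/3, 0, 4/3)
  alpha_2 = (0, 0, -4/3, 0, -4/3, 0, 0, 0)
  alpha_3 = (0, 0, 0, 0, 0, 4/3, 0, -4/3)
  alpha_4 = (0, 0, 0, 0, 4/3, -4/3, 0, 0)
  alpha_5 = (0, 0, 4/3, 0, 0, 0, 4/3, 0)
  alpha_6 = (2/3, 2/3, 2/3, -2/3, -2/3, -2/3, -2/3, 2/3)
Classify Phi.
E6

Compute the Cartan integers a_ij = 2(alpha_i, alpha_j)/(alpha_j, alpha_j); the resulting 6x6 Cartan matrix is
[[2, 0, 0, -1, 0, 0], [0, 2, 0, -1, -1, 0], [0, 0, 2, -1, 0, -1], [-1, -1, -1, 2, 0, 0], [0, -1, 0, 0, 2, 0], [0, 0, -1, 0, 0, 2]].
All simple roots have the same length, so the diagram is simply laced. The associated Dynkin diagram is a chain of 5 nodes with one extra node attached to the third node from one end (E_6), so the type is E_6.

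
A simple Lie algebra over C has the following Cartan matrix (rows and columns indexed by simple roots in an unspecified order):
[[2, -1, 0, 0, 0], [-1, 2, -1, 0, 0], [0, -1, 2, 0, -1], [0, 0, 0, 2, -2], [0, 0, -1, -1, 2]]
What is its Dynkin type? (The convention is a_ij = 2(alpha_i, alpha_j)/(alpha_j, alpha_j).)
The matrix has rank 5 with 2's on the diagonal. Reading the off-diagonal entries as Dynkin edges (a single edge where a_ij = a_ji = -1; a double or triple edge where a_ij * a_ji = 2 or 3), the diagram is a chain of 5 nodes with a double edge at one end; the terminal node there is the unique long simple root (C_5). One simple-root ordering that puts it in standard form is (alpha_1, alpha_2, alpha_3, alpha_5, alpha_4). So the algebra is type C_5, i.e. sp(10).

C5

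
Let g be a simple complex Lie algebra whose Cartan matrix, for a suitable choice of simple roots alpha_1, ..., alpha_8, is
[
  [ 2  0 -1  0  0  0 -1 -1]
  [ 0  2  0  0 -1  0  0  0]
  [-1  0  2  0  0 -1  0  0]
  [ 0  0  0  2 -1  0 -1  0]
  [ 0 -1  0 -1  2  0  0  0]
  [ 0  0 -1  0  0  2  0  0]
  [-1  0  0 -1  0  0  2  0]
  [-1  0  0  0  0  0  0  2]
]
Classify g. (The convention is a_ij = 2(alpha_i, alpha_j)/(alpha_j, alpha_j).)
The matrix has rank 8 with 2's on the diagonal. Reading the off-diagonal entries as Dynkin edges (a single edge where a_ij = a_ji = -1; a double or triple edge where a_ij * a_ji = 2 or 3), the diagram is a chain of 7 nodes with one extra node attached to the third node from one end (E_8). One simple-root ordering that puts it in standard form is (alpha_6, alpha_8, alpha_3, alpha_1, alpha_7, alpha_4, alpha_5, alpha_2). So the algebra is type E_8.

E_8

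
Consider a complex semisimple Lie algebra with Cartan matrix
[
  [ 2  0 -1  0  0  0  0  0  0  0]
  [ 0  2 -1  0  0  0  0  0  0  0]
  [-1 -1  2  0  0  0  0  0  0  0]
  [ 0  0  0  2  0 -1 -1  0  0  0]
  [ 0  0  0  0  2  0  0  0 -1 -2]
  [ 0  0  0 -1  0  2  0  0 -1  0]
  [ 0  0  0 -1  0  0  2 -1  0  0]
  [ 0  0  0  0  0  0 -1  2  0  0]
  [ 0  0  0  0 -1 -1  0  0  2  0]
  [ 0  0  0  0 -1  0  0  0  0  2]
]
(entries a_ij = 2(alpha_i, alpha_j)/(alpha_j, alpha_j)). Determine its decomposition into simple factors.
The diagram associated to this matrix has two connected components: the simple roots {alpha_1, alpha_2, alpha_3} form a chain of 3 nodes with single edges (A_3), and {alpha_4, alpha_5, alpha_6, alpha_7, alpha_8, alpha_9, alpha_10} form a chain of 7 nodes with a double edge at one end; the terminal node there is the unique short simple root (B_7). A semisimple Lie algebra decomposes uniquely as the direct sum of simple ideals, one per connected component of its Dynkin diagram, so g ≅ A_3 ⊕ B_7 (dimension 15 + 105 = 120).

A3 ⊕ B7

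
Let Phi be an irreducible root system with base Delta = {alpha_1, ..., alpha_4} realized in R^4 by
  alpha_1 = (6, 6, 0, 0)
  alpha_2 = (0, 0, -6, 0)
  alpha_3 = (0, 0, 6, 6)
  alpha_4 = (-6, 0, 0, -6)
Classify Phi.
Compute the Cartan integers a_ij = 2(alpha_i, alpha_j)/(alpha_j, alpha_j); the resulting 4x4 Cartan matrix is
[[2, 0, 0, -1], [0, 2, -1, 0], [0, -2, 2, -1], [-1, 0, -1, 2]].
The roots have two lengths (squared-length ratio 2:1); the short ones are alpha_{2}. The associated Dynkin diagram is a chain of 4 nodes with a double edge at one end; the terminal node there is the unique short simple root (B_4), so the type is B_4 (the algebra so(9)).

B_4 (so(9))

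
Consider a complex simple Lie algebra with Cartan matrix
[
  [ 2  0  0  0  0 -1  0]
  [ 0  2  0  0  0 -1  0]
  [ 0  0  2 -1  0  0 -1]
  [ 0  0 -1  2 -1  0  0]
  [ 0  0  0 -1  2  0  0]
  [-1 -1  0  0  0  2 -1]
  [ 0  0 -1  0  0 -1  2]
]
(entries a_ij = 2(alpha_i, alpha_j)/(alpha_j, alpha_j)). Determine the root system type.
D7

The matrix has rank 7 with 2's on the diagonal. Reading the off-diagonal entries as Dynkin edges (a single edge where a_ij = a_ji = -1; a double or triple edge where a_ij * a_ji = 2 or 3), the diagram is a chain of 5 nodes with a fork of two nodes at one end (D_7). One simple-root ordering that puts it in standard form is (alpha_5, alpha_4, alpha_3, alpha_7, alpha_6, alpha_2, alpha_1). So the algebra is type D_7, i.e. so(14).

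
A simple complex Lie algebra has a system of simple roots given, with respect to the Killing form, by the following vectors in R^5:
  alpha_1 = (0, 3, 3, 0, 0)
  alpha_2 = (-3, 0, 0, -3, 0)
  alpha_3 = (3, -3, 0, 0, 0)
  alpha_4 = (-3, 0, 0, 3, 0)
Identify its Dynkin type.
type D_4

Compute the Cartan integers a_ij = 2(alpha_i, alpha_j)/(alpha_j, alpha_j); the resulting 4x4 Cartan matrix is
[[2, 0, -1, 0], [0, 2, -1, 0], [-1, -1, 2, -1], [0, 0, -1, 2]].
All simple roots have the same length, so the diagram is simply laced. The associated Dynkin diagram is a chain of 2 nodes with a fork of two nodes at one end (D_4), so the type is D_4 (the algebra so(8)).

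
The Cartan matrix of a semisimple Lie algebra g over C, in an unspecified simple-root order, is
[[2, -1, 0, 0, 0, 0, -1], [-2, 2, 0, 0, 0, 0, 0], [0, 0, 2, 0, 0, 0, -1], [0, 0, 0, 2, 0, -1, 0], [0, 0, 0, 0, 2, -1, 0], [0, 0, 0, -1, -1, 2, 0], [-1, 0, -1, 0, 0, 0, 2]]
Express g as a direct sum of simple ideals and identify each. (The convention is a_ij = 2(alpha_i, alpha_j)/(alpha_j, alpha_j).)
The diagram associated to this matrix has two connected components: the simple roots {alpha_4, alpha_5, alpha_6} form a chain of 3 nodes with single edges (A_3), and {alpha_1, alpha_2, alpha_3, alpha_7} form a chain of 4 nodes with a double edge at one end; the terminal node there is the unique long simple root (C_4). A semisimple Lie algebra decomposes uniquely as the direct sum of simple ideals, one per connected component of its Dynkin diagram, so g ≅ A_3 ⊕ C_4 (dimension 15 + 36 = 51).

type A_3 ⊕ type C_4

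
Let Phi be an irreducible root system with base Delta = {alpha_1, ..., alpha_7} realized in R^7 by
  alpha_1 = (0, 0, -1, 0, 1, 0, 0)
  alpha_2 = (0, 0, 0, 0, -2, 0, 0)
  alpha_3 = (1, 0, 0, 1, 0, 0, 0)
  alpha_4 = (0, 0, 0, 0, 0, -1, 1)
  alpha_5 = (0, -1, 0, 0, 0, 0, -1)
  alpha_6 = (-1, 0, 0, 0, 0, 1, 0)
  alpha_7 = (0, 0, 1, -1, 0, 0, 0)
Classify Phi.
Compute the Cartan integers a_ij = 2(alpha_i, alpha_j)/(alpha_j, alpha_j); the resulting 7x7 Cartan matrix is
[[2, -1, 0, 0, 0, 0, -1], [-2, 2, 0, 0, 0, 0, 0], [0, 0, 2, 0, 0, -1, -1], [0, 0, 0, 2, -1, -1, 0], [0, 0, 0, -1, 2, 0, 0], [0, 0, -1, -1, 0, 2, 0], [-1, 0, -1, 0, 0, 0, 2]].
The roots have two lengths (squared-length ratio 2:1); the short ones are alpha_{1,3,4,5,6,7}. The associated Dynkin diagram is a chain of 7 nodes with a double edge at one end; the terminal node there is the unique long simple root (C_7), so the type is C_7 (the algebra sp(14)).

C_7 (sp(14))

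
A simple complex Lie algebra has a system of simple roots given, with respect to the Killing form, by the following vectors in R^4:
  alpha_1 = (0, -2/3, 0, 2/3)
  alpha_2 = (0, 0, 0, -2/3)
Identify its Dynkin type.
B2

Compute the Cartan integers a_ij = 2(alpha_i, alpha_j)/(alpha_j, alpha_j); the resulting 2x2 Cartan matrix is
[[2, -2], [-1, 2]].
The roots have two lengths (squared-length ratio 2:1); the short ones are alpha_{2}. The associated Dynkin diagram is a chain of 2 nodes with a double edge at one end; the terminal node there is the unique short simple root (B_2), so the type is B_2 (the algebra so(5)).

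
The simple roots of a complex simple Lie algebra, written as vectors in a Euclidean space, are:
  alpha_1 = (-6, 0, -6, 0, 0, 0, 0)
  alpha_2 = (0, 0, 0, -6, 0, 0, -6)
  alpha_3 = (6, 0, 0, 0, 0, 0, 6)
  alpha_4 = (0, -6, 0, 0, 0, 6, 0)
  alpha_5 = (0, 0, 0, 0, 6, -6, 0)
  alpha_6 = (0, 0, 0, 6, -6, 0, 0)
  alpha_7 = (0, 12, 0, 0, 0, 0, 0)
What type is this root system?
C_7 (sp(14))

Compute the Cartan integers a_ij = 2(alpha_i, alpha_j)/(alpha_j, alpha_j); the resulting 7x7 Cartan matrix is
[[2, 0, -1, 0, 0, 0, 0], [0, 2, -1, 0, 0, -1, 0], [-1, -1, 2, 0, 0, 0, 0], [0, 0, 0, 2, -1, 0, -1], [0, 0, 0, -1, 2, -1, 0], [0, -1, 0, 0, -1, 2, 0], [0, 0, 0, -2, 0, 0, 2]].
The roots have two lengths (squared-length ratio 2:1); the short ones are alpha_{1,2,3,4,5,6}. The associated Dynkin diagram is a chain of 7 nodes with a double edge at one end; the terminal node there is the unique long simple root (C_7), so the type is C_7 (the algebra sp(14)).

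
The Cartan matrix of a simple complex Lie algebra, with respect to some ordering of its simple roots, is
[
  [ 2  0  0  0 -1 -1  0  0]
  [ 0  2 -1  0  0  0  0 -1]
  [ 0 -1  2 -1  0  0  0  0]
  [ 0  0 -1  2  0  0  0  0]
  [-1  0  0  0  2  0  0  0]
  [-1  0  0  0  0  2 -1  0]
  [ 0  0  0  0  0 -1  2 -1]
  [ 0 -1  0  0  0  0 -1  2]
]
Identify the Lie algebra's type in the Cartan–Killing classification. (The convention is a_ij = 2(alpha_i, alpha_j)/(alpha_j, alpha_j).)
A_8

The matrix has rank 8 with 2's on the diagonal. Reading the off-diagonal entries as Dynkin edges (a single edge where a_ij = a_ji = -1; a double or triple edge where a_ij * a_ji = 2 or 3), the diagram is a chain of 8 nodes with single edges (A_8). One simple-root ordering that puts it in standard form is (alpha_4, alpha_3, alpha_2, alpha_8, alpha_7, alpha_6, alpha_1, alpha_5). So the algebra is type A_8, i.e. sl(9).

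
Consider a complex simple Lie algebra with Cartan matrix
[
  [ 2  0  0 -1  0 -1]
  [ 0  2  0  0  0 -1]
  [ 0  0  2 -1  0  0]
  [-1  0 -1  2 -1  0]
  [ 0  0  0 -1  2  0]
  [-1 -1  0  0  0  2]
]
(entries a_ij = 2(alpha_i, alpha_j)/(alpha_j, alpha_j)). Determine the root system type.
The matrix has rank 6 with 2's on the diagonal. Reading the off-diagonal entries as Dynkin edges (a single edge where a_ij = a_ji = -1; a double or triple edge where a_ij * a_ji = 2 or 3), the diagram is a chain of 4 nodes with a fork of two nodes at one end (D_6). One simple-root ordering that puts it in standard form is (alpha_2, alpha_6, alpha_1, alpha_4, alpha_5, alpha_3). So the algebra is type D_6, i.e. so(12).

D_6 (so(12))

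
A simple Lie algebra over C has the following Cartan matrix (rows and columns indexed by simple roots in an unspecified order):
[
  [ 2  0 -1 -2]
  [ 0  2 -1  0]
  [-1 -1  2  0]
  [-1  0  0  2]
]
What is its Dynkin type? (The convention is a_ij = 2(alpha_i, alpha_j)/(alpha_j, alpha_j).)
B_4

The matrix has rank 4 with 2's on the diagonal. Reading the off-diagonal entries as Dynkin edges (a single edge where a_ij = a_ji = -1; a double or triple edge where a_ij * a_ji = 2 or 3), the diagram is a chain of 4 nodes with a double edge at one end; the terminal node there is the unique short simple root (B_4). One simple-root ordering that puts it in standard form is (alpha_2, alpha_3, alpha_1, alpha_4). So the algebra is type B_4, i.e. so(9).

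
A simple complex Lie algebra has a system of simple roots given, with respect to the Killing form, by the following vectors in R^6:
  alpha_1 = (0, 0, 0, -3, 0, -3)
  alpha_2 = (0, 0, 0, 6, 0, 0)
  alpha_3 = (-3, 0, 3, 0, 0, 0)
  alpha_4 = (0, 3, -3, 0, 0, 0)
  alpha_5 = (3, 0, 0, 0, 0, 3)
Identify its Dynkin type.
C_5

Compute the Cartan integers a_ij = 2(alpha_i, alpha_j)/(alpha_j, alpha_j); the resulting 5x5 Cartan matrix is
[[2, -1, 0, 0, -1], [-2, 2, 0, 0, 0], [0, 0, 2, -1, -1], [0, 0, -1, 2, 0], [-1, 0, -1, 0, 2]].
The roots have two lengths (squared-length ratio 2:1); the short ones are alpha_{1,3,4,5}. The associated Dynkin diagram is a chain of 5 nodes with a double edge at one end; the terminal node there is the unique long simple root (C_5), so the type is C_5 (the algebra sp(10)).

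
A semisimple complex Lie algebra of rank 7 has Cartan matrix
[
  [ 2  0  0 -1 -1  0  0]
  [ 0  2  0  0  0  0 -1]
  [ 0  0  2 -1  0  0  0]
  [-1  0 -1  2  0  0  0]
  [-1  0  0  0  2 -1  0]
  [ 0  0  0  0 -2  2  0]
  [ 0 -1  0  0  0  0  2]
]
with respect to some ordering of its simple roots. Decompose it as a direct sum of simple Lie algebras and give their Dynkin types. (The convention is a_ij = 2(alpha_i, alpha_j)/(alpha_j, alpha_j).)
A_2 (sl(3)) + C_5 (sp(10))

The diagram associated to this matrix has two connected components: the simple roots {alpha_2, alpha_7} form a chain of 2 nodes with single edges (A_2), and {alpha_1, alpha_3, alpha_4, alpha_5, alpha_6} form a chain of 5 nodes with a double edge at one end; the terminal node there is the unique long simple root (C_5). A semisimple Lie algebra decomposes uniquely as the direct sum of simple ideals, one per connected component of its Dynkin diagram, so g ≅ A_2 ⊕ C_5 (dimension 8 + 55 = 63).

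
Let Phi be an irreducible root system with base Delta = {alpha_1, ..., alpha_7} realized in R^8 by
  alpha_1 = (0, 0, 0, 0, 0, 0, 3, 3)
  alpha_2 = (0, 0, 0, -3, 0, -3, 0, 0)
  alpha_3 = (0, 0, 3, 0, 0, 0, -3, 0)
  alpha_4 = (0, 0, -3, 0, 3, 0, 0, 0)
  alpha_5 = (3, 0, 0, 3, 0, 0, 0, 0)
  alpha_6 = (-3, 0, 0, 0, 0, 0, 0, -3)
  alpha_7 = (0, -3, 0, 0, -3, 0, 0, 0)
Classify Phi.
type A_7

Compute the Cartan integers a_ij = 2(alpha_i, alpha_j)/(alpha_j, alpha_j); the resulting 7x7 Cartan matrix is
[[2, 0, -1, 0, 0, -1, 0], [0, 2, 0, 0, -1, 0, 0], [-1, 0, 2, -1, 0, 0, 0], [0, 0, -1, 2, 0, 0, -1], [0, -1, 0, 0, 2, -1, 0], [-1, 0, 0, 0, -1, 2, 0], [0, 0, 0, -1, 0, 0, 2]].
All simple roots have the same length, so the diagram is simply laced. The associated Dynkin diagram is a chain of 7 nodes with single edges (A_7), so the type is A_7 (the algebra sl(8)).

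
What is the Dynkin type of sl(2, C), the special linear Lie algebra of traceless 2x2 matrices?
type A_1

This is sl(2), which has dimension 2^2 - 1 = 3 and rank 2 - 1 = 1 (a Cartan subalgebra is the diagonal traceless matrices). In the classification of classical Lie algebras, the special linear algebra sl(n+1) has type A_n; here n = 1, so the Dynkin diagram is a chain of 1 nodes with single edges (A_1). Hence the type is A_1.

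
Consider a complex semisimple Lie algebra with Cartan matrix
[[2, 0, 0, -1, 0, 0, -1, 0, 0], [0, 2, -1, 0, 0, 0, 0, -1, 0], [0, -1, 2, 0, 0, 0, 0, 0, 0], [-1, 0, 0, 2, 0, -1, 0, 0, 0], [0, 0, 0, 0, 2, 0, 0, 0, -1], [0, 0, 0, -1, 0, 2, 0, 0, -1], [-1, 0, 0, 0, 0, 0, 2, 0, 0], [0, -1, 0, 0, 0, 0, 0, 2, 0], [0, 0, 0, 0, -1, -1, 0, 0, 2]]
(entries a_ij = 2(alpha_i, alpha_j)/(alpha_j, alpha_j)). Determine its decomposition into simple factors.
type A_3 + type A_6

The diagram associated to this matrix has two connected components: the simple roots {alpha_2, alpha_3, alpha_8} form a chain of 3 nodes with single edges (A_3), and {alpha_1, alpha_4, alpha_5, alpha_6, alpha_7, alpha_9} form a chain of 6 nodes with single edges (A_6). A semisimple Lie algebra decomposes uniquely as the direct sum of simple ideals, one per connected component of its Dynkin diagram, so g ≅ A_3 ⊕ A_6 (dimension 15 + 48 = 63).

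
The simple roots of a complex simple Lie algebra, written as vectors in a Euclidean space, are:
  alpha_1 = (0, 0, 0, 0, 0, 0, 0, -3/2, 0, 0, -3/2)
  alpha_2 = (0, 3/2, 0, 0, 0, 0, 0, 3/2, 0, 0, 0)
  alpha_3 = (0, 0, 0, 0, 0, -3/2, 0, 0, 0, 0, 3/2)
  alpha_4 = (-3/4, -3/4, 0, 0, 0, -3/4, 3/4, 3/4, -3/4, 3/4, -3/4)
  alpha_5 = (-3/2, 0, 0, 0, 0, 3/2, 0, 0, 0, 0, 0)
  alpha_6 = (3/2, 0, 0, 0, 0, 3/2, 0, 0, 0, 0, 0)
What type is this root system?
E6

Compute the Cartan integers a_ij = 2(alpha_i, alpha_j)/(alpha_j, alpha_j); the resulting 6x6 Cartan matrix is
[[2, -1, -1, 0, 0, 0], [-1, 2, 0, 0, 0, 0], [-1, 0, 2, 0, -1, -1], [0, 0, 0, 2, 0, -1], [0, 0, -1, 0, 2, 0], [0, 0, -1, -1, 0, 2]].
All simple roots have the same length, so the diagram is simply laced. The associated Dynkin diagram is a chain of 5 nodes with one extra node attached to the third node from one end (E_6), so the type is E_6.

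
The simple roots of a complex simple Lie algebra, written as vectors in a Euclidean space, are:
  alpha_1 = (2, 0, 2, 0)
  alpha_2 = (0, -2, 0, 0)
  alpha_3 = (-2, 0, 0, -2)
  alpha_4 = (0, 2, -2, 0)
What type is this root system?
Compute the Cartan integers a_ij = 2(alpha_i, alpha_j)/(alpha_j, alpha_j); the resulting 4x4 Cartan matrix is
[[2, 0, -1, -1], [0, 2, 0, -1], [-1, 0, 2, 0], [-1, -2, 0, 2]].
The roots have two lengths (squared-length ratio 2:1); the short ones are alpha_{2}. The associated Dynkin diagram is a chain of 4 nodes with a double edge at one end; the terminal node there is the unique short simple root (B_4), so the type is B_4 (the algebra so(9)).

B4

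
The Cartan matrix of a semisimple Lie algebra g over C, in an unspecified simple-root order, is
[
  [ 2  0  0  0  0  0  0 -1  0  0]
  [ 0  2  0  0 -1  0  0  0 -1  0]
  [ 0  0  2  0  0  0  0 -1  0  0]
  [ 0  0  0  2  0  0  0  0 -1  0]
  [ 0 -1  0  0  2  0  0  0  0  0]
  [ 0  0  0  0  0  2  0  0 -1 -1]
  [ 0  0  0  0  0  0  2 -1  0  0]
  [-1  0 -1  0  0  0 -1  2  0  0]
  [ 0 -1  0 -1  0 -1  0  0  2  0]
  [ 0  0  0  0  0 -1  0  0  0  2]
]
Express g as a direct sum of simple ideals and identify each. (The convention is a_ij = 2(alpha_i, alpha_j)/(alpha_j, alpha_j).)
The diagram associated to this matrix has two connected components: the simple roots {alpha_1, alpha_3, alpha_7, alpha_8} form a chain of 2 nodes with a fork of two nodes at one end (D_4), and {alpha_2, alpha_4, alpha_5, alpha_6, alpha_9, alpha_10} form a chain of 5 nodes with one extra node attached to the third node from one end (E_6). A semisimple Lie algebra decomposes uniquely as the direct sum of simple ideals, one per connected component of its Dynkin diagram, so g ≅ D_4 ⊕ E_6 (dimension 28 + 78 = 106).

type D_4 + type E_6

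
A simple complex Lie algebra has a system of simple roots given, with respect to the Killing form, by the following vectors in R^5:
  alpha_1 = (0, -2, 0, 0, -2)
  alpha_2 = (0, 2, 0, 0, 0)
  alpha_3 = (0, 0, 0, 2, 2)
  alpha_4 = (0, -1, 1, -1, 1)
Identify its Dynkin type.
Compute the Cartan integers a_ij = 2(alpha_i, alpha_j)/(alpha_j, alpha_j); the resulting 4x4 Cartan matrix is
[[2, -2, -1, 0], [-1, 2, 0, -1], [-1, 0, 2, 0], [0, -1, 0, 2]].
The roots have two lengths (squared-length ratio 2:1); the short ones are alpha_{2,4}. The associated Dynkin diagram is a chain of 4 nodes with a double edge between the middle two (F_4), so the type is F_4.

F4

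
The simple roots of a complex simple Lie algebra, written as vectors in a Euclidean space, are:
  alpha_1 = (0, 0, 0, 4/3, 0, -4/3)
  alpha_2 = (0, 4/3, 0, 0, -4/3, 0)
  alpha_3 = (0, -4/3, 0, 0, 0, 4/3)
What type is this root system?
Compute the Cartan integers a_ij = 2(alpha_i, alpha_j)/(alpha_j, alpha_j); the resulting 3x3 Cartan matrix is
[[2, 0, -1], [0, 2, -1], [-1, -1, 2]].
All simple roots have the same length, so the diagram is simply laced. The associated Dynkin diagram is a chain of 3 nodes with single edges (A_3), so the type is A_3 (the algebra sl(4)).

A_3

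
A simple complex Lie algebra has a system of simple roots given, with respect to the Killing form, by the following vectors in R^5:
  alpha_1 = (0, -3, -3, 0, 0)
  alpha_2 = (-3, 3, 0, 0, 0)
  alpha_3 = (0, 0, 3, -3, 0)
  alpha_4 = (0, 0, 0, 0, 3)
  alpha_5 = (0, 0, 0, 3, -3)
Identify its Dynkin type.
B_5

Compute the Cartan integers a_ij = 2(alpha_i, alpha_j)/(alpha_j, alpha_j); the resulting 5x5 Cartan matrix is
[[2, -1, -1, 0, 0], [-1, 2, 0, 0, 0], [-1, 0, 2, 0, -1], [0, 0, 0, 2, -1], [0, 0, -1, -2, 2]].
The roots have two lengths (squared-length ratio 2:1); the short ones are alpha_{4}. The associated Dynkin diagram is a chain of 5 nodes with a double edge at one end; the terminal node there is the unique short simple root (B_5), so the type is B_5 (the algebra so(11)).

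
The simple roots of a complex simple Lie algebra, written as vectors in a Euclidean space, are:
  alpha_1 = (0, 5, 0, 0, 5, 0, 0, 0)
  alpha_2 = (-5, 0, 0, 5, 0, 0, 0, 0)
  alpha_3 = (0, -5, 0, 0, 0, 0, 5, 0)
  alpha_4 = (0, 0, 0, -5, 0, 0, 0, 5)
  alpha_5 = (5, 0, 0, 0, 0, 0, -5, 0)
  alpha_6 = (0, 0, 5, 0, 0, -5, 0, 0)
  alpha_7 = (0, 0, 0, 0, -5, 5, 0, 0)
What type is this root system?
A7

Compute the Cartan integers a_ij = 2(alpha_i, alpha_j)/(alpha_j, alpha_j); the resulting 7x7 Cartan matrix is
[[2, 0, -1, 0, 0, 0, -1], [0, 2, 0, -1, -1, 0, 0], [-1, 0, 2, 0, -1, 0, 0], [0, -1, 0, 2, 0, 0, 0], [0, -1, -1, 0, 2, 0, 0], [0, 0, 0, 0, 0, 2, -1], [-1, 0, 0, 0, 0, -1, 2]].
All simple roots have the same length, so the diagram is simply laced. The associated Dynkin diagram is a chain of 7 nodes with single edges (A_7), so the type is A_7 (the algebra sl(8)).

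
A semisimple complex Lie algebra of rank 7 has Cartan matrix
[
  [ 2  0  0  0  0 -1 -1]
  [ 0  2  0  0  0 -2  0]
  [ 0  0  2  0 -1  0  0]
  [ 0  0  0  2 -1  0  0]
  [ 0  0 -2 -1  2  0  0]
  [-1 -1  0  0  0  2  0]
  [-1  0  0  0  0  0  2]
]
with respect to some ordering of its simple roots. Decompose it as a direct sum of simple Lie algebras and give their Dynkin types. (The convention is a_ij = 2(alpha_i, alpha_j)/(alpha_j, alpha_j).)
The diagram associated to this matrix has two connected components: the simple roots {alpha_3, alpha_4, alpha_5} form a chain of 3 nodes with a double edge at one end; the terminal node there is the unique short simple root (B_3), and {alpha_1, alpha_2, alpha_6, alpha_7} form a chain of 4 nodes with a double edge at one end; the terminal node there is the unique long simple root (C_4). A semisimple Lie algebra decomposes uniquely as the direct sum of simple ideals, one per connected component of its Dynkin diagram, so g ≅ B_3 ⊕ C_4 (dimension 21 + 36 = 57).

B_3 ⊕ C_4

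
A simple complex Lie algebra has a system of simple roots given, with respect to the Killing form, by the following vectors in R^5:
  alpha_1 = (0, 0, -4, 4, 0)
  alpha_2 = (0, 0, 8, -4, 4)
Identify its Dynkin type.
Compute the Cartan integers a_ij = 2(alpha_i, alpha_j)/(alpha_j, alpha_j); the resulting 2x2 Cartan matrix is
[[2, -1], [-3, 2]].
The roots have two lengths (squared-length ratio 3:1); the short ones are alpha_{1}. The associated Dynkin diagram is two nodes joined by a triple edge (G_2), so the type is G_2.

G_2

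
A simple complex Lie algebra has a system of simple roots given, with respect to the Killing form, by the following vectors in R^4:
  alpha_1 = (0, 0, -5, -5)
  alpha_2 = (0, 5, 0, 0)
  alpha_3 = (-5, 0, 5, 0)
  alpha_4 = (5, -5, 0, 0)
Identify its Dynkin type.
B_4

Compute the Cartan integers a_ij = 2(alpha_i, alpha_j)/(alpha_j, alpha_j); the resulting 4x4 Cartan matrix is
[[2, 0, -1, 0], [0, 2, 0, -1], [-1, 0, 2, -1], [0, -2, -1, 2]].
The roots have two lengths (squared-length ratio 2:1); the short ones are alpha_{2}. The associated Dynkin diagram is a chain of 4 nodes with a double edge at one end; the terminal node there is the unique short simple root (B_4), so the type is B_4 (the algebra so(9)).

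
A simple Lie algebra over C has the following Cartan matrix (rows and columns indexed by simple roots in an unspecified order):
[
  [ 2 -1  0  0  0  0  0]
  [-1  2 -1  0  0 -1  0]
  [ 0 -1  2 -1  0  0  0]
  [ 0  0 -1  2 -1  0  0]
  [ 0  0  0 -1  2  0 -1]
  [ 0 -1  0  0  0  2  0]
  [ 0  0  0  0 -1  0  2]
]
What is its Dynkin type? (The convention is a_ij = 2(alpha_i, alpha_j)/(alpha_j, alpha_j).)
D_7

The matrix has rank 7 with 2's on the diagonal. Reading the off-diagonal entries as Dynkin edges (a single edge where a_ij = a_ji = -1; a double or triple edge where a_ij * a_ji = 2 or 3), the diagram is a chain of 5 nodes with a fork of two nodes at one end (D_7). One simple-root ordering that puts it in standard form is (alpha_7, alpha_5, alpha_4, alpha_3, alpha_2, alpha_6, alpha_1). So the algebra is type D_7, i.e. so(14).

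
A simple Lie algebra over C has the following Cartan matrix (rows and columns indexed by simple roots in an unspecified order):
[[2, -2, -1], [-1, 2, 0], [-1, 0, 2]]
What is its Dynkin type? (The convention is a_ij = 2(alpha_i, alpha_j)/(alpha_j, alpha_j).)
B3

The matrix has rank 3 with 2's on the diagonal. Reading the off-diagonal entries as Dynkin edges (a single edge where a_ij = a_ji = -1; a double or triple edge where a_ij * a_ji = 2 or 3), the diagram is a chain of 3 nodes with a double edge at one end; the terminal node there is the unique short simple root (B_3). One simple-root ordering that puts it in standard form is (alpha_3, alpha_1, alpha_2). So the algebra is type B_3, i.e. so(7).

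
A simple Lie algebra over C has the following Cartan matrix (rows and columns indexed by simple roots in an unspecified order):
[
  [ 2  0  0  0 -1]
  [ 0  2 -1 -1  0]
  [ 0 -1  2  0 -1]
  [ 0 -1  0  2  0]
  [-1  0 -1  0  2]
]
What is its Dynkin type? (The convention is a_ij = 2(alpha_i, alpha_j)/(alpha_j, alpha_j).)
The matrix has rank 5 with 2's on the diagonal. Reading the off-diagonal entries as Dynkin edges (a single edge where a_ij = a_ji = -1; a double or triple edge where a_ij * a_ji = 2 or 3), the diagram is a chain of 5 nodes with single edges (A_5). One simple-root ordering that puts it in standard form is (alpha_4, alpha_2, alpha_3, alpha_5, alpha_1). So the algebra is type A_5, i.e. sl(6).

A_5 (sl(6))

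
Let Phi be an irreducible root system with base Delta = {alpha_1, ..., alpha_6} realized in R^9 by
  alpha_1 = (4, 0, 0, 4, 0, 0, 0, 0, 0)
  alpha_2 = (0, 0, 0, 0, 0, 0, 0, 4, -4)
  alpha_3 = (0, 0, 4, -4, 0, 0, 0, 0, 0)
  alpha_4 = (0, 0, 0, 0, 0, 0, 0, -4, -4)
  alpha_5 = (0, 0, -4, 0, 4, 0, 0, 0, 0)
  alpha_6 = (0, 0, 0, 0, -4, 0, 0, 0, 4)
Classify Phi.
D_6

Compute the Cartan integers a_ij = 2(alpha_i, alpha_j)/(alpha_j, alpha_j); the resulting 6x6 Cartan matrix is
[[2, 0, -1, 0, 0, 0], [0, 2, 0, 0, 0, -1], [-1, 0, 2, 0, -1, 0], [0, 0, 0, 2, 0, -1], [0, 0, -1, 0, 2, -1], [0, -1, 0, -1, -1, 2]].
All simple roots have the same length, so the diagram is simply laced. The associated Dynkin diagram is a chain of 4 nodes with a fork of two nodes at one end (D_6), so the type is D_6 (the algebra so(12)).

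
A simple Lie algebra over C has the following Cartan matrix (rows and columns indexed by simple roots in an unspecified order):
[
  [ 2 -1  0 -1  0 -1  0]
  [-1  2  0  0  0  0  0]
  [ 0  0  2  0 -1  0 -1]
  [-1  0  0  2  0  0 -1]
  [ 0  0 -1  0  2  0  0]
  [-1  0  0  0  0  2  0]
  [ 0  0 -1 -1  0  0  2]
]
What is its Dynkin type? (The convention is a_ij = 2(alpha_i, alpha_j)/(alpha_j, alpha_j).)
The matrix has rank 7 with 2's on the diagonal. Reading the off-diagonal entries as Dynkin edges (a single edge where a_ij = a_ji = -1; a double or triple edge where a_ij * a_ji = 2 or 3), the diagram is a chain of 5 nodes with a fork of two nodes at one end (D_7). One simple-root ordering that puts it in standard form is (alpha_5, alpha_3, alpha_7, alpha_4, alpha_1, alpha_2, alpha_6). So the algebra is type D_7, i.e. so(14).

type D_7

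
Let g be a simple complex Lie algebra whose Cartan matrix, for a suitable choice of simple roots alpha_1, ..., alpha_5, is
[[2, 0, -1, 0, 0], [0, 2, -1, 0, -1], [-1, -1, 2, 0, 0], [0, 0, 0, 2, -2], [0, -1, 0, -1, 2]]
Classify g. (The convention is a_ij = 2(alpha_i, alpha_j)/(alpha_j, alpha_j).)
The matrix has rank 5 with 2's on the diagonal. Reading the off-diagonal entries as Dynkin edges (a single edge where a_ij = a_ji = -1; a double or triple edge where a_ij * a_ji = 2 or 3), the diagram is a chain of 5 nodes with a double edge at one end; the terminal node there is the unique long simple root (C_5). One simple-root ordering that puts it in standard form is (alpha_1, alpha_3, alpha_2, alpha_5, alpha_4). So the algebra is type C_5, i.e. sp(10).

type C_5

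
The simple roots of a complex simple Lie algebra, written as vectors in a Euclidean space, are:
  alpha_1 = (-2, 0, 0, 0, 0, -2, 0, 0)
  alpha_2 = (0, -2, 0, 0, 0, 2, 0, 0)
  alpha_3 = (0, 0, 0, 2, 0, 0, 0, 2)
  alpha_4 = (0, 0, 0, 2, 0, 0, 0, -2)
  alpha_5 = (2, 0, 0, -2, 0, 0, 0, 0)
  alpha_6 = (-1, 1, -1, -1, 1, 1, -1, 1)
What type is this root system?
Compute the Cartan integers a_ij = 2(alpha_i, alpha_j)/(alpha_j, alpha_j); the resulting 6x6 Cartan matrix is
[[2, -1, 0, 0, -1, 0], [-1, 2, 0, 0, 0, 0], [0, 0, 2, 0, -1, 0], [0, 0, 0, 2, -1, -1], [-1, 0, -1, -1, 2, 0], [0, 0, 0, -1, 0, 2]].
All simple roots have the same length, so the diagram is simply laced. The associated Dynkin diagram is a chain of 5 nodes with one extra node attached to the third node from one end (E_6), so the type is E_6.

E6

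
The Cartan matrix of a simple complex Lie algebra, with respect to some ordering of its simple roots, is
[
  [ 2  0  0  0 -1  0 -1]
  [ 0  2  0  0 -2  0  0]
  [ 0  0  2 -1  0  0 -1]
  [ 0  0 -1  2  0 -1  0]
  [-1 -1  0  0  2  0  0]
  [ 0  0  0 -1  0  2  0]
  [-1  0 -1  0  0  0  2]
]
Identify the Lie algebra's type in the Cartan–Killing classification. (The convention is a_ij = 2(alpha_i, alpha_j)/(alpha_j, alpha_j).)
The matrix has rank 7 with 2's on the diagonal. Reading the off-diagonal entries as Dynkin edges (a single edge where a_ij = a_ji = -1; a double or triple edge where a_ij * a_ji = 2 or 3), the diagram is a chain of 7 nodes with a double edge at one end; the terminal node there is the unique long simple root (C_7). One simple-root ordering that puts it in standard form is (alpha_6, alpha_4, alpha_3, alpha_7, alpha_1, alpha_5, alpha_2). So the algebra is type C_7, i.e. sp(14).

C_7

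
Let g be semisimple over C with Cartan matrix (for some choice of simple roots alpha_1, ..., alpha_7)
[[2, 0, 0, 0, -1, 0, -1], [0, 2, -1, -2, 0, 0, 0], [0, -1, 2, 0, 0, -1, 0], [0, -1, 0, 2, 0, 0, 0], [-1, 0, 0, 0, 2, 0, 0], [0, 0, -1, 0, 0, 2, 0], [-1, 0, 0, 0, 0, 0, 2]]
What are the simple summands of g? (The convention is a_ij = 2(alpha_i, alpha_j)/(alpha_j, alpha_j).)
type A_3 + type B_4

The diagram associated to this matrix has two connected components: the simple roots {alpha_1, alpha_5, alpha_7} form a chain of 3 nodes with single edges (A_3), and {alpha_2, alpha_3, alpha_4, alpha_6} form a chain of 4 nodes with a double edge at one end; the terminal node there is the unique short simple root (B_4). A semisimple Lie algebra decomposes uniquely as the direct sum of simple ideals, one per connected component of its Dynkin diagram, so g ≅ A_3 ⊕ B_4 (dimension 15 + 36 = 51).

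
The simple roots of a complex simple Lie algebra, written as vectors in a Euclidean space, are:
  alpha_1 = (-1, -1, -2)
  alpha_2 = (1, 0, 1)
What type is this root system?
G_2

Compute the Cartan integers a_ij = 2(alpha_i, alpha_j)/(alpha_j, alpha_j); the resulting 2x2 Cartan matrix is
[[2, -3], [-1, 2]].
The roots have two lengths (squared-length ratio 3:1); the short ones are alpha_{2}. The associated Dynkin diagram is two nodes joined by a triple edge (G_2), so the type is G_2.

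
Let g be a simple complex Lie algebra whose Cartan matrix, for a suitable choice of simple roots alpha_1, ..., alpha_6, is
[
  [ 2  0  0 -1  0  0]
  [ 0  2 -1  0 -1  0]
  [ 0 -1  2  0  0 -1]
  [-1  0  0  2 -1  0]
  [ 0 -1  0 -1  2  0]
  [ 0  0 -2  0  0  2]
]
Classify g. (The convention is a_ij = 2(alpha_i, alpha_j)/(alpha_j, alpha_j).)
C6

The matrix has rank 6 with 2's on the diagonal. Reading the off-diagonal entries as Dynkin edges (a single edge where a_ij = a_ji = -1; a double or triple edge where a_ij * a_ji = 2 or 3), the diagram is a chain of 6 nodes with a double edge at one end; the terminal node there is the unique long simple root (C_6). One simple-root ordering that puts it in standard form is (alpha_1, alpha_4, alpha_5, alpha_2, alpha_3, alpha_6). So the algebra is type C_6, i.e. sp(12).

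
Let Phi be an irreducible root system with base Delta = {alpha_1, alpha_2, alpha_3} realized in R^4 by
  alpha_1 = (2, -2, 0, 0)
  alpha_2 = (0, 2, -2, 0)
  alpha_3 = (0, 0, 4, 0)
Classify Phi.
type C_3

Compute the Cartan integers a_ij = 2(alpha_i, alpha_j)/(alpha_j, alpha_j); the resulting 3x3 Cartan matrix is
[[2, -1, 0], [-1, 2, -1], [0, -2, 2]].
The roots have two lengths (squared-length ratio 2:1); the short ones are alpha_{1,2}. The associated Dynkin diagram is a chain of 3 nodes with a double edge at one end; the terminal node there is the unique long simple root (C_3), so the type is C_3 (the algebra sp(6)).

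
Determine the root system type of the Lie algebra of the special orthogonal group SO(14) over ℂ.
D7

This is so(14) with 14 even, which has dimension 14(14-1)/2 = 91 and rank 14/2 = 7. In the classification of classical Lie algebras, the orthogonal algebra so(2n) in an even number of variables has type D_n; here n = 7, so the Dynkin diagram is a chain of 5 nodes with a fork of two nodes at one end (D_7). Hence the type is D_7.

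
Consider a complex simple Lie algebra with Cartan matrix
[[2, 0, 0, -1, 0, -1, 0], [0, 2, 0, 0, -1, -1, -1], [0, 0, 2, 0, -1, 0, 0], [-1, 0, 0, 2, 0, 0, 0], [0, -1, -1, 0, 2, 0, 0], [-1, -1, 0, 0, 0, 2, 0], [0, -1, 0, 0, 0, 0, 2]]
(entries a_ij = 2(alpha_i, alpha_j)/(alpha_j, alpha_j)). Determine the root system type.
E_7

The matrix has rank 7 with 2's on the diagonal. Reading the off-diagonal entries as Dynkin edges (a single edge where a_ij = a_ji = -1; a double or triple edge where a_ij * a_ji = 2 or 3), the diagram is a chain of 6 nodes with one extra node attached to the third node from one end (E_7). One simple-root ordering that puts it in standard form is (alpha_3, alpha_7, alpha_5, alpha_2, alpha_6, alpha_1, alpha_4). So the algebra is type E_7.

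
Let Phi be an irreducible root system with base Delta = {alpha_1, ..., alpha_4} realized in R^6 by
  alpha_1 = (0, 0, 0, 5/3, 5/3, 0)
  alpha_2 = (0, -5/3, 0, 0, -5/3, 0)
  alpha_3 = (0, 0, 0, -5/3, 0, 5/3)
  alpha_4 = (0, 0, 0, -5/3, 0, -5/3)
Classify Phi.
Compute the Cartan integers a_ij = 2(alpha_i, alpha_j)/(alpha_j, alpha_j); the resulting 4x4 Cartan matrix is
[[2, -1, -1, -1], [-1, 2, 0, 0], [-1, 0, 2, 0], [-1, 0, 0, 2]].
All simple roots have the same length, so the diagram is simply laced. The associated Dynkin diagram is a chain of 2 nodes with a fork of two nodes at one end (D_4), so the type is D_4 (the algebra so(8)).

D_4 (so(8))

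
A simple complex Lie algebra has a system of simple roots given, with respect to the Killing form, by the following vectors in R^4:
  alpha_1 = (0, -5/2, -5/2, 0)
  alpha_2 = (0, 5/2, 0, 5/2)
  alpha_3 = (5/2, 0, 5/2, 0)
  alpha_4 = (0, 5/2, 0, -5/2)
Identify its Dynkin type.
Compute the Cartan integers a_ij = 2(alpha_i, alpha_j)/(alpha_j, alpha_j); the resulting 4x4 Cartan matrix is
[[2, -1, -1, -1], [-1, 2, 0, 0], [-1, 0, 2, 0], [-1, 0, 0, 2]].
All simple roots have the same length, so the diagram is simply laced. The associated Dynkin diagram is a chain of 2 nodes with a fork of two nodes at one end (D_4), so the type is D_4 (the algebra so(8)).

D_4 (so(8))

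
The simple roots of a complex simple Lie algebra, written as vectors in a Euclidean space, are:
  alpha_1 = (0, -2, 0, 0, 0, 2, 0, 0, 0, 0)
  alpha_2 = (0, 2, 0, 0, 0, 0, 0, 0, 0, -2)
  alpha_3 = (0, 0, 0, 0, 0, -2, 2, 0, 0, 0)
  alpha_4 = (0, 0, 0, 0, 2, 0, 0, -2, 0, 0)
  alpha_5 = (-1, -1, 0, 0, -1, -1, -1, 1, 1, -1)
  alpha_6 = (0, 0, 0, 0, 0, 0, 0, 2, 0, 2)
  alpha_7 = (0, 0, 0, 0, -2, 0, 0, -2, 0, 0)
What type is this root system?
Compute the Cartan integers a_ij = 2(alpha_i, alpha_j)/(alpha_j, alpha_j); the resulting 7x7 Cartan matrix is
[[2, -1, -1, 0, 0, 0, 0], [-1, 2, 0, 0, 0, -1, 0], [-1, 0, 2, 0, 0, 0, 0], [0, 0, 0, 2, -1, -1, 0], [0, 0, 0, -1, 2, 0, 0], [0, -1, 0, -1, 0, 2, -1], [0, 0, 0, 0, 0, -1, 2]].
All simple roots have the same length, so the diagram is simply laced. The associated Dynkin diagram is a chain of 6 nodes with one extra node attached to the third node from one end (E_7), so the type is E_7.

E7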